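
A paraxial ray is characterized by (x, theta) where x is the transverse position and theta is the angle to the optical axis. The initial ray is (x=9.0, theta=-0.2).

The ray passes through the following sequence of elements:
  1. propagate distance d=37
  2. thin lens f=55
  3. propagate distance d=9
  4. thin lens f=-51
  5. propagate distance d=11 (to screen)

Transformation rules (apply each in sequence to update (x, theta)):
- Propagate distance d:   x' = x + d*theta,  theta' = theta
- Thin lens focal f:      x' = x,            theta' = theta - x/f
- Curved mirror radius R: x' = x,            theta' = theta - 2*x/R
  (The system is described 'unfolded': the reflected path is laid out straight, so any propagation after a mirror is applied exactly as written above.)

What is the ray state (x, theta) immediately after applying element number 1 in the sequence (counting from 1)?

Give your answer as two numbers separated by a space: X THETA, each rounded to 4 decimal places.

Initial: x=9.0000 theta=-0.2000
After 1 (propagate distance d=37): x=1.6000 theta=-0.2000
Rounded to 4 decimal places: x = 1.6000, theta = -0.2000

Answer: 1.6000 -0.2000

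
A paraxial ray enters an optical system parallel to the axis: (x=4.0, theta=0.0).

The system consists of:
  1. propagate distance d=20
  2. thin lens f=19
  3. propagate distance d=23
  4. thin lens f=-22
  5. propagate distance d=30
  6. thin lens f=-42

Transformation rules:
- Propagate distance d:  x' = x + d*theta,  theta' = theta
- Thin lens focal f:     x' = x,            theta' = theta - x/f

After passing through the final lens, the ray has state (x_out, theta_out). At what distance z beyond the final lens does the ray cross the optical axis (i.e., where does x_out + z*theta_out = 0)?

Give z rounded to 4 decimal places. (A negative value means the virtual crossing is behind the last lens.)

Answer: -18.6000

Derivation:
Initial: x=4.0000 theta=0.0000
After 1 (propagate distance d=20): x=4.0000 theta=0.0000
After 2 (thin lens f=19): x=4.0000 theta=-4/19 (≈-0.2105)
After 3 (propagate distance d=23): x=-16/19 (≈-0.8421) theta=-4/19 (≈-0.2105)
After 4 (thin lens f=-22): x=-16/19 (≈-0.8421) theta=-52/209 (≈-0.2488)
After 5 (propagate distance d=30): x=-1736/209 (≈-8.3062) theta=-52/209 (≈-0.2488)
After 6 (thin lens f=-42): x=-1736/209 (≈-8.3062) theta=-280/627 (≈-0.4466)
z_focus = -x_out/theta_out = -(-1736/209)/(-280/627) = -18.6000
Rounded to 4 decimal places: z = -18.6000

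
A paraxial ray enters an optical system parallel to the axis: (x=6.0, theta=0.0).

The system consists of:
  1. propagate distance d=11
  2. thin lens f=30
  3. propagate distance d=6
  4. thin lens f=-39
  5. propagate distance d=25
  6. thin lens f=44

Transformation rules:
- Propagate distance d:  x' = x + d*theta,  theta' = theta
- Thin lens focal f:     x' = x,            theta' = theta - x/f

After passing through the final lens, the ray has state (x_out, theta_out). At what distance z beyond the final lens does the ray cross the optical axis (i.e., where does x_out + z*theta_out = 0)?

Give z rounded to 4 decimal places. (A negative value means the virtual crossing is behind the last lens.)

Answer: 20.2162

Derivation:
Initial: x=6.0000 theta=0.0000
After 1 (propagate distance d=11): x=6.0000 theta=0.0000
After 2 (thin lens f=30): x=6.0000 theta=-0.2000
After 3 (propagate distance d=6): x=4.8000 theta=-0.2000
After 4 (thin lens f=-39): x=4.8000 theta=-1/13 (≈-0.0769)
After 5 (propagate distance d=25): x=187/65 (≈2.8769) theta=-1/13 (≈-0.0769)
After 6 (thin lens f=44): x=187/65 (≈2.8769) theta=-37/260 (≈-0.1423)
z_focus = -x_out/theta_out = -(187/65)/(-37/260) = 748/37 ≈ 20.2162
Rounded to 4 decimal places: z = 20.2162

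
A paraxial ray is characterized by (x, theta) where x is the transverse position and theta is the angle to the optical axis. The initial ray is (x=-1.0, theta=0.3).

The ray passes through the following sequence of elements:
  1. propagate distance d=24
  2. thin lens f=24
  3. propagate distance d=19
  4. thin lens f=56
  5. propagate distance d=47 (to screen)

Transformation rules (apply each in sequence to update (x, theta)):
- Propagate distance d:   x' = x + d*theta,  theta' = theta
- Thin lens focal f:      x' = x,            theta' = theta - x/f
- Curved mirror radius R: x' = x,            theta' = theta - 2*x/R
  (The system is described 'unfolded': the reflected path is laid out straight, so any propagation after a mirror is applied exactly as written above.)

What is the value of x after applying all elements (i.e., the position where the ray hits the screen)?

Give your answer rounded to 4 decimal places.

Initial: x=-1.0000 theta=0.3000
After 1 (propagate distance d=24): x=6.2000 theta=0.3000
After 2 (thin lens f=24): x=6.2000 theta=1/24 (≈0.0417)
After 3 (propagate distance d=19): x=839/120 (≈6.9917) theta=1/24 (≈0.0417)
After 4 (thin lens f=56): x=839/120 (≈6.9917) theta=-559/6720 (≈-0.0832)
After 5 (propagate distance d=47 (to screen)): x=20711/6720 (≈3.0820) theta=-559/6720 (≈-0.0832)
Rounded to 4 decimal places: x = 3.0820

Answer: 3.0820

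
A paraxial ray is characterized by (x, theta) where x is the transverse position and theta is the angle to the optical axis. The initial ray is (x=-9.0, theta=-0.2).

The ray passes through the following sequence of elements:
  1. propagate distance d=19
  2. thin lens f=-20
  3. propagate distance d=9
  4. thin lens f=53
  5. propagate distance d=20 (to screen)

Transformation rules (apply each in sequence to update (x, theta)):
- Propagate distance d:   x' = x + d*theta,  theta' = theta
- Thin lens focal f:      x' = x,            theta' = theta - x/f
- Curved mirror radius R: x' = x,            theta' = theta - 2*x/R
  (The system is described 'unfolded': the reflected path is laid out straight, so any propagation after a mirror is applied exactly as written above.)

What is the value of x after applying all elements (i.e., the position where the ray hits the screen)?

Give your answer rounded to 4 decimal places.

Initial: x=-9.0000 theta=-0.2000
After 1 (propagate distance d=19): x=-12.8000 theta=-0.2000
After 2 (thin lens f=-20): x=-12.8000 theta=-0.8400
After 3 (propagate distance d=9): x=-20.3600 theta=-0.8400
After 4 (thin lens f=53): x=-20.3600 theta=-604/1325 (≈-0.4558)
After 5 (propagate distance d=20 (to screen)): x=-39057/1325 (≈-29.4770) theta=-604/1325 (≈-0.4558)
Rounded to 4 decimal places: x = -29.4770

Answer: -29.4770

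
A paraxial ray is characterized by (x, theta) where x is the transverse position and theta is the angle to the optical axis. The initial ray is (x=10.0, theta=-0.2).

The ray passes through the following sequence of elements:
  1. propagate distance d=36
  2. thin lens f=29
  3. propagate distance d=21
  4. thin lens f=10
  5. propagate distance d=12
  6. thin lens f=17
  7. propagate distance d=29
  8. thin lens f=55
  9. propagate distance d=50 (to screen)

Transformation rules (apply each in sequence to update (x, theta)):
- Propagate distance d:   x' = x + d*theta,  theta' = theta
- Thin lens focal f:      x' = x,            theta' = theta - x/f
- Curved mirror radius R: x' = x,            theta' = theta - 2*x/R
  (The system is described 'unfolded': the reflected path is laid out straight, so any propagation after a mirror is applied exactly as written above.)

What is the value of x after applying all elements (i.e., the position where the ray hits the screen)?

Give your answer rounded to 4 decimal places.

Initial: x=10.0000 theta=-0.2000
After 1 (propagate distance d=36): x=2.8000 theta=-0.2000
After 2 (thin lens f=29): x=2.8000 theta=-43/145 (≈-0.2966)
After 3 (propagate distance d=21): x=-497/145 (≈-3.4276) theta=-43/145 (≈-0.2966)
After 4 (thin lens f=10): x=-497/145 (≈-3.4276) theta=67/1450 (≈0.0462)
After 5 (propagate distance d=12): x=-2083/725 (≈-2.8731) theta=67/1450 (≈0.0462)
After 6 (thin lens f=17): x=-2083/725 (≈-2.8731) theta=1061/4930 (≈0.2152)
After 7 (propagate distance d=29): x=83023/24650 (≈3.3681) theta=1061/4930 (≈0.2152)
After 8 (thin lens f=55): x=83023/24650 (≈3.3681) theta=104376/677875 (≈0.1540)
After 9 (propagate distance d=50 (to screen)): x=3000773/271150 (≈11.0668) theta=104376/677875 (≈0.1540)
Rounded to 4 decimal places: x = 11.0668

Answer: 11.0668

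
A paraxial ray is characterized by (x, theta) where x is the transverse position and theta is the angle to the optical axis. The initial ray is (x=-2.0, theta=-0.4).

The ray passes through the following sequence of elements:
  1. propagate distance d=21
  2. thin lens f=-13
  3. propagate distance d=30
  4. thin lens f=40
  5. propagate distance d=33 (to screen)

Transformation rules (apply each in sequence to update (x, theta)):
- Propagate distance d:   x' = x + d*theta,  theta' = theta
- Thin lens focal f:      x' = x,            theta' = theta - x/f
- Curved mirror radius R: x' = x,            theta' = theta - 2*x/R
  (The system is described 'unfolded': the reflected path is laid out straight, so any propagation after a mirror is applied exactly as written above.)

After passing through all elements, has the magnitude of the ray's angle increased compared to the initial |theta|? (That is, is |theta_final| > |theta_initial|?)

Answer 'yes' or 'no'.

Initial: x=-2.0000 theta=-0.4000
After 1 (propagate distance d=21): x=-10.4000 theta=-0.4000
After 2 (thin lens f=-13): x=-10.4000 theta=-1.2000
After 3 (propagate distance d=30): x=-46.4000 theta=-1.2000
After 4 (thin lens f=40): x=-46.4000 theta=-0.0400
After 5 (propagate distance d=33 (to screen)): x=-47.7200 theta=-0.0400
|theta_initial|=0.4000 |theta_final|=0.0400 -> not increased

Answer: no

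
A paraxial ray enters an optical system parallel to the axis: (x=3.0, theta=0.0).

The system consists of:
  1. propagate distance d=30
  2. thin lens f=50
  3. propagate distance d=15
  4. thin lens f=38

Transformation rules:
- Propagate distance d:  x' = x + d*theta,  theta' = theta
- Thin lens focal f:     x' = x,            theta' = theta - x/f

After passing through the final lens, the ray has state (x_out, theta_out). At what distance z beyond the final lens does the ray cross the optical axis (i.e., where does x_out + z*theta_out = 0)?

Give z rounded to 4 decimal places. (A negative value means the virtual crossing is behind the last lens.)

Answer: 18.2192

Derivation:
Initial: x=3.0000 theta=0.0000
After 1 (propagate distance d=30): x=3.0000 theta=0.0000
After 2 (thin lens f=50): x=3.0000 theta=-0.0600
After 3 (propagate distance d=15): x=2.1000 theta=-0.0600
After 4 (thin lens f=38): x=2.1000 theta=-219/1900 (≈-0.1153)
z_focus = -x_out/theta_out = -(2.1000)/(-219/1900) = 1330/73 ≈ 18.2192
Rounded to 4 decimal places: z = 18.2192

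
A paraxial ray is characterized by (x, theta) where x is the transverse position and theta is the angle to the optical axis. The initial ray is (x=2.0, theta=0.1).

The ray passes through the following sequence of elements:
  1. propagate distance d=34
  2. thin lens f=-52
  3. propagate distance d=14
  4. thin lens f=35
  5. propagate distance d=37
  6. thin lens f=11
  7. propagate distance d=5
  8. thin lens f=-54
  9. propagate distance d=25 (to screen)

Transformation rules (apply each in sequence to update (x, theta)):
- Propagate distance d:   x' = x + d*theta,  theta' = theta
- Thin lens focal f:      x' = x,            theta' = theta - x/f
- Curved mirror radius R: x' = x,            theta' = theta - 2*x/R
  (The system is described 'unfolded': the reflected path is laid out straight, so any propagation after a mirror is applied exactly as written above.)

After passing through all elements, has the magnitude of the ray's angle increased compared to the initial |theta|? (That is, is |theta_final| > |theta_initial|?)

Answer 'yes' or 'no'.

Initial: x=2.0000 theta=0.1000
After 1 (propagate distance d=34): x=5.4000 theta=0.1000
After 2 (thin lens f=-52): x=5.4000 theta=53/260 (≈0.2038)
After 3 (propagate distance d=14): x=1073/130 (≈8.2538) theta=53/260 (≈0.2038)
After 4 (thin lens f=35): x=1073/130 (≈8.2538) theta=-291/9100 (≈-0.0320)
After 5 (propagate distance d=37): x=64343/9100 (≈7.0707) theta=-291/9100 (≈-0.0320)
After 6 (thin lens f=11): x=64343/9100 (≈7.0707) theta=-16886/25025 (≈-0.6748)
After 7 (propagate distance d=5): x=370053/100100 (≈3.6968) theta=-16886/25025 (≈-0.6748)
After 8 (thin lens f=-54): x=370053/100100 (≈3.6968) theta=-52021/85800 (≈-0.6063)
After 9 (propagate distance d=25 (to screen)): x=-529489/46200 (≈-11.4608) theta=-52021/85800 (≈-0.6063)
|theta_initial|=0.1000 |theta_final|=52021/85800 (≈0.6063) -> increased

Answer: yes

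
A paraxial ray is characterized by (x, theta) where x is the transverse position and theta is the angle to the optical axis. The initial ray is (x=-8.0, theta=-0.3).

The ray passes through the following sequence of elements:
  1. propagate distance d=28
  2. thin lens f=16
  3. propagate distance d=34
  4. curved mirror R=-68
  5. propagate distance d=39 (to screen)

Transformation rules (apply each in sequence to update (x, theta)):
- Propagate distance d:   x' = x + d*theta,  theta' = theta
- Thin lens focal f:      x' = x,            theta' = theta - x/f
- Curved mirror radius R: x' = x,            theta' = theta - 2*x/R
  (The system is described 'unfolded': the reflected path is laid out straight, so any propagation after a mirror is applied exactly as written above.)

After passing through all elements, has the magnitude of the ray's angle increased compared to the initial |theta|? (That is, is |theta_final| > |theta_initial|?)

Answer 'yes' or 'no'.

Initial: x=-8.0000 theta=-0.3000
After 1 (propagate distance d=28): x=-16.4000 theta=-0.3000
After 2 (thin lens f=16): x=-16.4000 theta=0.7250
After 3 (propagate distance d=34): x=8.2500 theta=0.7250
After 4 (curved mirror R=-68): x=8.2500 theta=329/340 (≈0.9676)
After 5 (propagate distance d=39 (to screen)): x=3909/85 (≈45.9882) theta=329/340 (≈0.9676)
|theta_initial|=0.3000 |theta_final|=329/340 (≈0.9676) -> increased

Answer: yes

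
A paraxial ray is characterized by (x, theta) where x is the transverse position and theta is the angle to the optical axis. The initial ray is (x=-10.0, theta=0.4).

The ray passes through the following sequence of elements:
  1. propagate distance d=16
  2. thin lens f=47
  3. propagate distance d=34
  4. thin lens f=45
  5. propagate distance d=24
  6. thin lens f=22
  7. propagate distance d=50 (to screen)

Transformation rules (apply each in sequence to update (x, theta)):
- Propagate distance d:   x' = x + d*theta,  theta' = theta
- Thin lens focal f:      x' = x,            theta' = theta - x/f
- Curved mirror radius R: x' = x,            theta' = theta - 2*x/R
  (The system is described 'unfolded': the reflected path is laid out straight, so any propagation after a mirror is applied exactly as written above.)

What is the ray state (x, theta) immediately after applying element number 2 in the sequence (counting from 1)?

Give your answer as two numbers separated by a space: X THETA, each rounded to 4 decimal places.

Answer: -3.6000 0.4766

Derivation:
Initial: x=-10.0000 theta=0.4000
After 1 (propagate distance d=16): x=-3.6000 theta=0.4000
After 2 (thin lens f=47): x=-3.6000 theta=112/235 (≈0.4766)
Rounded to 4 decimal places: x = -3.6000, theta = 0.4766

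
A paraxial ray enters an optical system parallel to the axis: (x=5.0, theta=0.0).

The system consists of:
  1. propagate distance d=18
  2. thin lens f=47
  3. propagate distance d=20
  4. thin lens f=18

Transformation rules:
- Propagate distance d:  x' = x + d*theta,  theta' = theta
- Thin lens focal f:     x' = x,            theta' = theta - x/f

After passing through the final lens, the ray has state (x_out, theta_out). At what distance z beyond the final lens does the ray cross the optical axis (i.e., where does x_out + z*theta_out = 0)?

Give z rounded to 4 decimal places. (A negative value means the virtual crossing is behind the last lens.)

Initial: x=5.0000 theta=0.0000
After 1 (propagate distance d=18): x=5.0000 theta=0.0000
After 2 (thin lens f=47): x=5.0000 theta=-5/47 (≈-0.1064)
After 3 (propagate distance d=20): x=135/47 (≈2.8723) theta=-5/47 (≈-0.1064)
After 4 (thin lens f=18): x=135/47 (≈2.8723) theta=-25/94 (≈-0.2660)
z_focus = -x_out/theta_out = -(135/47)/(-25/94) = 10.8000
Rounded to 4 decimal places: z = 10.8000

Answer: 10.8000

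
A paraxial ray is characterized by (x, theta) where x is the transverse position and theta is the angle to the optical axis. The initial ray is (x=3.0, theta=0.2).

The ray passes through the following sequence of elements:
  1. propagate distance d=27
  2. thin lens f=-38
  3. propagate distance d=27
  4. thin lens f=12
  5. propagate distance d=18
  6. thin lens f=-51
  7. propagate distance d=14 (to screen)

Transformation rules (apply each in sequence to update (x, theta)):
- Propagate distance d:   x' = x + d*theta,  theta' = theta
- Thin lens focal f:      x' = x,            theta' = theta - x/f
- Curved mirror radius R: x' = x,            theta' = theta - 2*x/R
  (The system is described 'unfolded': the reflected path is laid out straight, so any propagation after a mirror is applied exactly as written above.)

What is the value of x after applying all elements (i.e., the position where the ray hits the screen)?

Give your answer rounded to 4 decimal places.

Answer: -20.1065

Derivation:
Initial: x=3.0000 theta=0.2000
After 1 (propagate distance d=27): x=8.4000 theta=0.2000
After 2 (thin lens f=-38): x=8.4000 theta=8/19 (≈0.4211)
After 3 (propagate distance d=27): x=1878/95 (≈19.7684) theta=8/19 (≈0.4211)
After 4 (thin lens f=12): x=1878/95 (≈19.7684) theta=-233/190 (≈-1.2263)
After 5 (propagate distance d=18): x=-219/95 (≈-2.3053) theta=-233/190 (≈-1.2263)
After 6 (thin lens f=-51): x=-219/95 (≈-2.3053) theta=-4107/3230 (≈-1.2715)
After 7 (propagate distance d=14 (to screen)): x=-32472/1615 (≈-20.1065) theta=-4107/3230 (≈-1.2715)
Rounded to 4 decimal places: x = -20.1065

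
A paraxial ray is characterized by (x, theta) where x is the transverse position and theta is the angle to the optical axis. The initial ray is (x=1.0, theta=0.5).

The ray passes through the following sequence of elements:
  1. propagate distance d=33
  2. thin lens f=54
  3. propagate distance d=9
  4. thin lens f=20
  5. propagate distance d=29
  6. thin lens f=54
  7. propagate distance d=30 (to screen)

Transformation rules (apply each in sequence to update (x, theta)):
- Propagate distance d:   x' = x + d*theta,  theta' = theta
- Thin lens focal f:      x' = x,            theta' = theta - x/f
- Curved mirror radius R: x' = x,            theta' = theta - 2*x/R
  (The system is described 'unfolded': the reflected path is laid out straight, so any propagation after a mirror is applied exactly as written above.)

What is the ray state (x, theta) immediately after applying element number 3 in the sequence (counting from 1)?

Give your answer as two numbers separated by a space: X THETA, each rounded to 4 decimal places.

Initial: x=1.0000 theta=0.5000
After 1 (propagate distance d=33): x=17.5000 theta=0.5000
After 2 (thin lens f=54): x=17.5000 theta=19/108 (≈0.1759)
After 3 (propagate distance d=9): x=229/12 (≈19.0833) theta=19/108 (≈0.1759)
Rounded to 4 decimal places: x = 19.0833, theta = 0.1759

Answer: 19.0833 0.1759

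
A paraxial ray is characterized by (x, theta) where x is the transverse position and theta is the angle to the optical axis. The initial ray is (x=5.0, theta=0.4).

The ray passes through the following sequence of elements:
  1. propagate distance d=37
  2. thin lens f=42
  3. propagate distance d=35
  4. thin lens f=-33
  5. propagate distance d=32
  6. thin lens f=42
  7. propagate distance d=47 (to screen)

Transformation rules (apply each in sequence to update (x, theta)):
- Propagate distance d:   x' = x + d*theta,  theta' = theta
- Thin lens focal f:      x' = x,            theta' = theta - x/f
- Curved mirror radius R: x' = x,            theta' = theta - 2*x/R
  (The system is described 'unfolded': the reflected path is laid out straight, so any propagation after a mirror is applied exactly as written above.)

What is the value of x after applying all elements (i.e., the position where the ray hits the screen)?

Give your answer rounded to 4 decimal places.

Answer: 17.4977

Derivation:
Initial: x=5.0000 theta=0.4000
After 1 (propagate distance d=37): x=19.8000 theta=0.4000
After 2 (thin lens f=42): x=19.8000 theta=-1/14 (≈-0.0714)
After 3 (propagate distance d=35): x=17.3000 theta=-1/14 (≈-0.0714)
After 4 (thin lens f=-33): x=17.3000 theta=523/1155 (≈0.4528)
After 5 (propagate distance d=32): x=14687/462 (≈31.7900) theta=523/1155 (≈0.4528)
After 6 (thin lens f=42): x=14687/462 (≈31.7900) theta=-29503/97020 (≈-0.3041)
After 7 (propagate distance d=47 (to screen)): x=1697629/97020 (≈17.4977) theta=-29503/97020 (≈-0.3041)
Rounded to 4 decimal places: x = 17.4977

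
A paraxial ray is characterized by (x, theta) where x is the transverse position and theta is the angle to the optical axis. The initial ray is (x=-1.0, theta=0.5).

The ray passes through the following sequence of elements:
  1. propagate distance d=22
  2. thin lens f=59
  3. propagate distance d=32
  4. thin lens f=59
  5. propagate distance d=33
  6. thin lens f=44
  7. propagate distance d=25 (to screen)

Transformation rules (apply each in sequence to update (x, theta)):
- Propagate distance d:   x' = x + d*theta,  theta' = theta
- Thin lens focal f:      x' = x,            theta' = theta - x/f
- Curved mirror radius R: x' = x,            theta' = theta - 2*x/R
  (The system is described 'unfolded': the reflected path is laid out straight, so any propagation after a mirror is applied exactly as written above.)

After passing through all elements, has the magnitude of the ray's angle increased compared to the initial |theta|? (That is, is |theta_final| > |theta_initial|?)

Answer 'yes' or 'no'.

Initial: x=-1.0000 theta=0.5000
After 1 (propagate distance d=22): x=10.0000 theta=0.5000
After 2 (thin lens f=59): x=10.0000 theta=39/118 (≈0.3305)
After 3 (propagate distance d=32): x=1214/59 (≈20.5763) theta=39/118 (≈0.3305)
After 4 (thin lens f=59): x=1214/59 (≈20.5763) theta=-127/6962 (≈-0.0182)
After 5 (propagate distance d=33): x=139061/6962 (≈19.9743) theta=-127/6962 (≈-0.0182)
After 6 (thin lens f=44): x=139061/6962 (≈19.9743) theta=-144649/306328 (≈-0.4722)
After 7 (propagate distance d=25 (to screen)): x=2502459/306328 (≈8.1692) theta=-144649/306328 (≈-0.4722)
|theta_initial|=0.5000 |theta_final|=144649/306328 (≈0.4722) -> not increased

Answer: no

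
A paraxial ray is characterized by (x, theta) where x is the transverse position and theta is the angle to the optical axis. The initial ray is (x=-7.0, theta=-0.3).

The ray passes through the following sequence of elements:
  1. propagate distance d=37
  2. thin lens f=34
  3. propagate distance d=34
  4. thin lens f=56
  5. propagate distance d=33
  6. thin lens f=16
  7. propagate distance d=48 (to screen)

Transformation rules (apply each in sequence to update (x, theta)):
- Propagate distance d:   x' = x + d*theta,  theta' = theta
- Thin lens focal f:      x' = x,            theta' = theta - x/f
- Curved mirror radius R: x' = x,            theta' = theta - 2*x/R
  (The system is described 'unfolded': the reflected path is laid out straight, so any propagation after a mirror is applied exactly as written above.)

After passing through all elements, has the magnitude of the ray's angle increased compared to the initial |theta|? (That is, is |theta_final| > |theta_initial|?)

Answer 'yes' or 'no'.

Initial: x=-7.0000 theta=-0.3000
After 1 (propagate distance d=37): x=-18.1000 theta=-0.3000
After 2 (thin lens f=34): x=-18.1000 theta=79/340 (≈0.2324)
After 3 (propagate distance d=34): x=-10.2000 theta=79/340 (≈0.2324)
After 4 (thin lens f=56): x=-10.2000 theta=1973/4760 (≈0.4145)
After 5 (propagate distance d=33): x=16557/4760 (≈3.4784) theta=1973/4760 (≈0.4145)
After 6 (thin lens f=16): x=16557/4760 (≈3.4784) theta=883/4480 (≈0.1971)
After 7 (propagate distance d=48 (to screen)): x=6159/476 (≈12.9391) theta=883/4480 (≈0.1971)
|theta_initial|=0.3000 |theta_final|=883/4480 (≈0.1971) -> not increased

Answer: no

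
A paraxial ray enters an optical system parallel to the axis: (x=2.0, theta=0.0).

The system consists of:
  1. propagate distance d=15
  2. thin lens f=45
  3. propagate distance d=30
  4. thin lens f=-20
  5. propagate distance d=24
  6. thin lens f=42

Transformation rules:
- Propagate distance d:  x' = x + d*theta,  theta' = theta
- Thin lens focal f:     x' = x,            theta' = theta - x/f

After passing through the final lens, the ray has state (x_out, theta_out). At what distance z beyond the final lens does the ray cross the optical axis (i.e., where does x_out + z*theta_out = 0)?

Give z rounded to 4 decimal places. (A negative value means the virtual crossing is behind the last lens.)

Answer: 19.3846

Derivation:
Initial: x=2.0000 theta=0.0000
After 1 (propagate distance d=15): x=2.0000 theta=0.0000
After 2 (thin lens f=45): x=2.0000 theta=-2/45 (≈-0.0444)
After 3 (propagate distance d=30): x=2/3 (≈0.6667) theta=-2/45 (≈-0.0444)
After 4 (thin lens f=-20): x=2/3 (≈0.6667) theta=-1/90 (≈-0.0111)
After 5 (propagate distance d=24): x=0.4000 theta=-1/90 (≈-0.0111)
After 6 (thin lens f=42): x=0.4000 theta=-13/630 (≈-0.0206)
z_focus = -x_out/theta_out = -(0.4000)/(-13/630) = 252/13 ≈ 19.3846
Rounded to 4 decimal places: z = 19.3846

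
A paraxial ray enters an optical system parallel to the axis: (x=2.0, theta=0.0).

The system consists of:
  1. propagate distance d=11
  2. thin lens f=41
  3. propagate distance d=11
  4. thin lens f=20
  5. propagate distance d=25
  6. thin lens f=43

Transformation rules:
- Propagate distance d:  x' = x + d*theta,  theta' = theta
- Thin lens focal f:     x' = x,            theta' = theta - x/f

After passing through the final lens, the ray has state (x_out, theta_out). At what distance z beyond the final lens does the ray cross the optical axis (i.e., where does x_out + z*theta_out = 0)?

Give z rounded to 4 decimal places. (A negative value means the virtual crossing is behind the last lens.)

Initial: x=2.0000 theta=0.0000
After 1 (propagate distance d=11): x=2.0000 theta=0.0000
After 2 (thin lens f=41): x=2.0000 theta=-2/41 (≈-0.0488)
After 3 (propagate distance d=11): x=60/41 (≈1.4634) theta=-2/41 (≈-0.0488)
After 4 (thin lens f=20): x=60/41 (≈1.4634) theta=-5/41 (≈-0.1220)
After 5 (propagate distance d=25): x=-65/41 (≈-1.5854) theta=-5/41 (≈-0.1220)
After 6 (thin lens f=43): x=-65/41 (≈-1.5854) theta=-150/1763 (≈-0.0851)
z_focus = -x_out/theta_out = -(-65/41)/(-150/1763) = -559/30 ≈ -18.6333
Rounded to 4 decimal places: z = -18.6333

Answer: -18.6333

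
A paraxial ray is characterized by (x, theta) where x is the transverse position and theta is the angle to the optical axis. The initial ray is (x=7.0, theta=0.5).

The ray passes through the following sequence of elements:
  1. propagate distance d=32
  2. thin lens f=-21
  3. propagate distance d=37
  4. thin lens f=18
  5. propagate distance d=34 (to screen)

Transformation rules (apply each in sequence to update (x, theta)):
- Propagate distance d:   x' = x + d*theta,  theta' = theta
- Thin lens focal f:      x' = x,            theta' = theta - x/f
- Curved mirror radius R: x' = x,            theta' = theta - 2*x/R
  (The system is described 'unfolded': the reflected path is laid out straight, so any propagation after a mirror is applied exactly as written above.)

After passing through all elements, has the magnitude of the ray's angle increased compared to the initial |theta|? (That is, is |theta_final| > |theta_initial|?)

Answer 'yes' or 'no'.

Initial: x=7.0000 theta=0.5000
After 1 (propagate distance d=32): x=23.0000 theta=0.5000
After 2 (thin lens f=-21): x=23.0000 theta=67/42 (≈1.5952)
After 3 (propagate distance d=37): x=3445/42 (≈82.0238) theta=67/42 (≈1.5952)
After 4 (thin lens f=18): x=3445/42 (≈82.0238) theta=-2239/756 (≈-2.9616)
After 5 (propagate distance d=34 (to screen)): x=-3529/189 (≈-18.6720) theta=-2239/756 (≈-2.9616)
|theta_initial|=0.5000 |theta_final|=2239/756 (≈2.9616) -> increased

Answer: yes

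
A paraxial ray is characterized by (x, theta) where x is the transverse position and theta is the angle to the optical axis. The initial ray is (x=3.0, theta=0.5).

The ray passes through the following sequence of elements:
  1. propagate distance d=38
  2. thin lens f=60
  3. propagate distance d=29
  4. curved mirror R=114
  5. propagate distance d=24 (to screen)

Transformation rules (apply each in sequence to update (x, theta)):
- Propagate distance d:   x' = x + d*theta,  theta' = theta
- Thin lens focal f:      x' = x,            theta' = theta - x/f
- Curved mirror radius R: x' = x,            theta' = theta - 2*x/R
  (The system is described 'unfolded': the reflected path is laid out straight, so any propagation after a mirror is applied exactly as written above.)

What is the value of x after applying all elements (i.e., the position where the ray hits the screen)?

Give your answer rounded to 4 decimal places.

Answer: 18.1754

Derivation:
Initial: x=3.0000 theta=0.5000
After 1 (propagate distance d=38): x=22.0000 theta=0.5000
After 2 (thin lens f=60): x=22.0000 theta=2/15 (≈0.1333)
After 3 (propagate distance d=29): x=388/15 (≈25.8667) theta=2/15 (≈0.1333)
After 4 (curved mirror R=114): x=388/15 (≈25.8667) theta=-274/855 (≈-0.3205)
After 5 (propagate distance d=24 (to screen)): x=1036/57 (≈18.1754) theta=-274/855 (≈-0.3205)
Rounded to 4 decimal places: x = 18.1754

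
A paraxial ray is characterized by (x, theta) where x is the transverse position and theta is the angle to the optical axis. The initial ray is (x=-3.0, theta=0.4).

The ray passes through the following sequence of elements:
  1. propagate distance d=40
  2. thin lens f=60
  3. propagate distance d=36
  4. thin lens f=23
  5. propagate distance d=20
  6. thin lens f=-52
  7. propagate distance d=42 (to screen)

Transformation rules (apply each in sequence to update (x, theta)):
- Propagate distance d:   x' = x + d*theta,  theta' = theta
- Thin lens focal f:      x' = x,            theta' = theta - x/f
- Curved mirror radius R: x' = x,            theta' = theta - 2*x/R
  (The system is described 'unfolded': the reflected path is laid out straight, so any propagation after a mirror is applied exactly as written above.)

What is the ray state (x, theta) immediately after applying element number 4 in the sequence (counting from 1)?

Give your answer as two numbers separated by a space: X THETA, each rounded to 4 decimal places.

Initial: x=-3.0000 theta=0.4000
After 1 (propagate distance d=40): x=13.0000 theta=0.4000
After 2 (thin lens f=60): x=13.0000 theta=11/60 (≈0.1833)
After 3 (propagate distance d=36): x=19.6000 theta=11/60 (≈0.1833)
After 4 (thin lens f=23): x=19.6000 theta=-923/1380 (≈-0.6688)
Rounded to 4 decimal places: x = 19.6000, theta = -0.6688

Answer: 19.6000 -0.6688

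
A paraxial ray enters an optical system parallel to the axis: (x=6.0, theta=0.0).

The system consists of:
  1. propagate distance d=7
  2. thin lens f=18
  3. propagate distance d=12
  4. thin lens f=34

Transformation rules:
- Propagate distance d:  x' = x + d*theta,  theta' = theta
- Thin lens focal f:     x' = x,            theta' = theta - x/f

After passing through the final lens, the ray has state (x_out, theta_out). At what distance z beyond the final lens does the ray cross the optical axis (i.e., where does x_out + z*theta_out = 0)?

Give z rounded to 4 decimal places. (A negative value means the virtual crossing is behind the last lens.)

Initial: x=6.0000 theta=0.0000
After 1 (propagate distance d=7): x=6.0000 theta=0.0000
After 2 (thin lens f=18): x=6.0000 theta=-1/3 (≈-0.3333)
After 3 (propagate distance d=12): x=2.0000 theta=-1/3 (≈-0.3333)
After 4 (thin lens f=34): x=2.0000 theta=-20/51 (≈-0.3922)
z_focus = -x_out/theta_out = -(2.0000)/(-20/51) = 5.1000
Rounded to 4 decimal places: z = 5.1000

Answer: 5.1000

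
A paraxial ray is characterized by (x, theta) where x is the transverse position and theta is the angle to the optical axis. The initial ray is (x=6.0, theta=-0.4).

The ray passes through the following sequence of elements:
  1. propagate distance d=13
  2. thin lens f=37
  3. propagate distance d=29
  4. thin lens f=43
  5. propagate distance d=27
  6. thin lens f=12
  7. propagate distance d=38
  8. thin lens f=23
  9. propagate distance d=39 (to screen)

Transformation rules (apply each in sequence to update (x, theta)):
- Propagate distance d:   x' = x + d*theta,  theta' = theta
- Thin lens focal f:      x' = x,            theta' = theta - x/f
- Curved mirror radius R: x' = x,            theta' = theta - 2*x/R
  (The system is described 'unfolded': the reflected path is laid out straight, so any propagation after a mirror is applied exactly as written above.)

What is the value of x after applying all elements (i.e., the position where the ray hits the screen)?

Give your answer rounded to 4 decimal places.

Initial: x=6.0000 theta=-0.4000
After 1 (propagate distance d=13): x=0.8000 theta=-0.4000
After 2 (thin lens f=37): x=0.8000 theta=-78/185 (≈-0.4216)
After 3 (propagate distance d=29): x=-2114/185 (≈-11.4270) theta=-78/185 (≈-0.4216)
After 4 (thin lens f=43): x=-2114/185 (≈-11.4270) theta=-248/1591 (≈-0.1559)
After 5 (propagate distance d=27): x=-124382/7955 (≈-15.6357) theta=-248/1591 (≈-0.1559)
After 6 (thin lens f=12): x=-124382/7955 (≈-15.6357) theta=54751/47730 (≈1.1471)
After 7 (propagate distance d=38): x=667123/23865 (≈27.9540) theta=54751/47730 (≈1.1471)
After 8 (thin lens f=23): x=667123/23865 (≈27.9540) theta=-24991/365930 (≈-0.0683)
After 9 (propagate distance d=39 (to screen)): x=27763711/1097790 (≈25.2905) theta=-24991/365930 (≈-0.0683)
Rounded to 4 decimal places: x = 25.2905

Answer: 25.2905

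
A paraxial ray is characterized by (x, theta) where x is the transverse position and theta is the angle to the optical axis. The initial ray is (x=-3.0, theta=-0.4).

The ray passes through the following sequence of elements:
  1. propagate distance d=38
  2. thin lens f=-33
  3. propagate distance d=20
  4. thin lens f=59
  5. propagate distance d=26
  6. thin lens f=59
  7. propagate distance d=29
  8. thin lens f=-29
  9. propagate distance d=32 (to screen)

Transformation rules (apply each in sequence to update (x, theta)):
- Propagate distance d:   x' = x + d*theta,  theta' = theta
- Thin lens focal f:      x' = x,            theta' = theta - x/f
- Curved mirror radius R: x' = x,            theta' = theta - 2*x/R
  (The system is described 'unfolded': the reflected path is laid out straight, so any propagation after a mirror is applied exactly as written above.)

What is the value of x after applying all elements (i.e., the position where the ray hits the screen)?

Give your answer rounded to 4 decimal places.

Answer: -53.8257

Derivation:
Initial: x=-3.0000 theta=-0.4000
After 1 (propagate distance d=38): x=-18.2000 theta=-0.4000
After 2 (thin lens f=-33): x=-18.2000 theta=-157/165 (≈-0.9515)
After 3 (propagate distance d=20): x=-6143/165 (≈-37.2303) theta=-157/165 (≈-0.9515)
After 4 (thin lens f=59): x=-6143/165 (≈-37.2303) theta=-208/649 (≈-0.3205)
After 5 (propagate distance d=26): x=-443557/9735 (≈-45.5631) theta=-208/649 (≈-0.3205)
After 6 (thin lens f=59): x=-443557/9735 (≈-45.5631) theta=259477/574365 (≈0.4518)
After 7 (propagate distance d=29): x=-1243002/38291 (≈-32.4620) theta=259477/574365 (≈0.4518)
After 8 (thin lens f=-29): x=-1243002/38291 (≈-32.4620) theta=-1010927/1514235 (≈-0.6676)
After 9 (propagate distance d=32 (to screen)): x=-896552174/16656585 (≈-53.8257) theta=-1010927/1514235 (≈-0.6676)
Rounded to 4 decimal places: x = -53.8257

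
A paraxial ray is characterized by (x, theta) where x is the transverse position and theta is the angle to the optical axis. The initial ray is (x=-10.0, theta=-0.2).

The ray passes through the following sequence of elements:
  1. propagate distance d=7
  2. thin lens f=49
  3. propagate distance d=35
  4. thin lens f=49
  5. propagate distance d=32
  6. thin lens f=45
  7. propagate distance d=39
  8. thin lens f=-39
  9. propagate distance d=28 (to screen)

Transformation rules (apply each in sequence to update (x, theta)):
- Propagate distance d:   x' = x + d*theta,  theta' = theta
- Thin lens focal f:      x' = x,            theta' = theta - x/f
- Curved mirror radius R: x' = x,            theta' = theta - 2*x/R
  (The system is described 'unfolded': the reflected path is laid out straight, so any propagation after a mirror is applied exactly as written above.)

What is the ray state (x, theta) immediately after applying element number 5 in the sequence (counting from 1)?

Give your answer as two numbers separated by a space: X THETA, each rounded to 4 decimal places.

Initial: x=-10.0000 theta=-0.2000
After 1 (propagate distance d=7): x=-11.4000 theta=-0.2000
After 2 (thin lens f=49): x=-11.4000 theta=8/245 (≈0.0327)
After 3 (propagate distance d=35): x=-359/35 (≈-10.2571) theta=8/245 (≈0.0327)
After 4 (thin lens f=49): x=-359/35 (≈-10.2571) theta=83/343 (≈0.2420)
After 5 (propagate distance d=32): x=-4311/1715 (≈-2.5137) theta=83/343 (≈0.2420)
Rounded to 4 decimal places: x = -2.5137, theta = 0.2420

Answer: -2.5137 0.2420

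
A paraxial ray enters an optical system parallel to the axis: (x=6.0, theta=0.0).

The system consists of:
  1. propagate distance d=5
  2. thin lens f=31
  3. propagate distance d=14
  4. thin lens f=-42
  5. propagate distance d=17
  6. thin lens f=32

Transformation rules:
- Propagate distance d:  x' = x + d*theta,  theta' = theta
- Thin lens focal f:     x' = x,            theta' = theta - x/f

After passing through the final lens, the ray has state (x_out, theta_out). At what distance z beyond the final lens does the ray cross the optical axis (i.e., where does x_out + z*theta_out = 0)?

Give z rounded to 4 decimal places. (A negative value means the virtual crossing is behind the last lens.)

Initial: x=6.0000 theta=0.0000
After 1 (propagate distance d=5): x=6.0000 theta=0.0000
After 2 (thin lens f=31): x=6.0000 theta=-6/31 (≈-0.1935)
After 3 (propagate distance d=14): x=102/31 (≈3.2903) theta=-6/31 (≈-0.1935)
After 4 (thin lens f=-42): x=102/31 (≈3.2903) theta=-25/217 (≈-0.1152)
After 5 (propagate distance d=17): x=289/217 (≈1.3318) theta=-25/217 (≈-0.1152)
After 6 (thin lens f=32): x=289/217 (≈1.3318) theta=-1089/6944 (≈-0.1568)
z_focus = -x_out/theta_out = -(289/217)/(-1089/6944) = 9248/1089 ≈ 8.4922
Rounded to 4 decimal places: z = 8.4922

Answer: 8.4922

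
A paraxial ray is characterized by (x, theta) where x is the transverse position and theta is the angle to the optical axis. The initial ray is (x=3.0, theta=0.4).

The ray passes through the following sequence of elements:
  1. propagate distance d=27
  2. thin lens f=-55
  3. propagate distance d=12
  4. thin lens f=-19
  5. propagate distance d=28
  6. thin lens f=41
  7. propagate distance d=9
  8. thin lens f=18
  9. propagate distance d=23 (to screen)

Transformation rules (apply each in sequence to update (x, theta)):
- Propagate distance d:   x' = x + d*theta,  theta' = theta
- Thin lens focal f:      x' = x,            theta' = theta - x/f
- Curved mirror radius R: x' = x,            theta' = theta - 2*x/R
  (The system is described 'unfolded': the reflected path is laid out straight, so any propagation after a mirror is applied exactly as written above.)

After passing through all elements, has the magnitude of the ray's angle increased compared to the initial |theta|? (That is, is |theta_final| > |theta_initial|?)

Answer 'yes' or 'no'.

Initial: x=3.0000 theta=0.4000
After 1 (propagate distance d=27): x=13.8000 theta=0.4000
After 2 (thin lens f=-55): x=13.8000 theta=179/275 (≈0.6509)
After 3 (propagate distance d=12): x=5943/275 (≈21.6109) theta=179/275 (≈0.6509)
After 4 (thin lens f=-19): x=5943/275 (≈21.6109) theta=9344/5225 (≈1.7883)
After 5 (propagate distance d=28): x=374549/5225 (≈71.6840) theta=9344/5225 (≈1.7883)
After 6 (thin lens f=41): x=374549/5225 (≈71.6840) theta=1711/42845 (≈0.0399)
After 7 (propagate distance d=9): x=15433504/214225 (≈72.0434) theta=1711/42845 (≈0.0399)
After 8 (thin lens f=18): x=15433504/214225 (≈72.0434) theta=-7639757/1928025 (≈-3.9625)
After 9 (propagate distance d=23 (to screen)): x=-3265/171 (≈-19.0936) theta=-7639757/1928025 (≈-3.9625)
|theta_initial|=0.4000 |theta_final|=7639757/1928025 (≈3.9625) -> increased

Answer: yes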